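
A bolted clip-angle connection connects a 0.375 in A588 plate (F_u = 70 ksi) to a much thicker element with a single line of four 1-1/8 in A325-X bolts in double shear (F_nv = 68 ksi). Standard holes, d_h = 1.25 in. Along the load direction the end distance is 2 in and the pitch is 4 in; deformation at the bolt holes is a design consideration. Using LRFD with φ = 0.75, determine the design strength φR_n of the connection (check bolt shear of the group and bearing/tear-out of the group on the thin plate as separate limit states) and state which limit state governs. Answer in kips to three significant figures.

192 kips (bearing governs)

Bolt shear: A_b = π·1.125²/4 = 0.994 in²; R_n = 68 × 0.994 × 4 × 2 = 540.7 kips → 0.75 × 540.7 = 406 kips.
Bearing (1.2 l_c t F_u ≤ 2.4 d t F_u): upper limit = 2.4·1.125·0.375·70 = 70.88 kips.
  Edge l_c = 2 − 1.25/2 = 1.375 → r_n = 43.31 kips; interior l_c = 4 − 1.25 = 2.75 → r_n = 70.88 kips.
  R_n,bearing = 1·43.31 + 3·70.88 = 255.9 kips → 0.75 × 255.9 = 192 kips.
Bearing governs: 192 kips.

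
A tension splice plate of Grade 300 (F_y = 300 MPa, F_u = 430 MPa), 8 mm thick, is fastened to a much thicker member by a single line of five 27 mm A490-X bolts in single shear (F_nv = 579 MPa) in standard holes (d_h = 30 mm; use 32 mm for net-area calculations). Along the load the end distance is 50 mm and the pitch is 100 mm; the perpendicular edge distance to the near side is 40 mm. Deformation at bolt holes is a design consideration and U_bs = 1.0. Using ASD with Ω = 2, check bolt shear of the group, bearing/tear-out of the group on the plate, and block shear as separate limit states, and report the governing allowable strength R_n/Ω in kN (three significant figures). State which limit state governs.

357 kN (block shear governs)

Bolt shear: A_b = π·27²/4 = 572.6 mm²; R_n = 579 × 572.6 × 5 × 1 / 1000 = 1658 kN → 1658 / 2 = 829 kN.
Bearing: edge l_c = 35, r_n = 144.5 kN; interior l_c = 70, r_n = 222.9 kN; R_n = 144.5 + 4·222.9 = 1036 kN → 518 kN.
Block shear: A_gv = 3600, A_nv = 2448, A_nt = 192 mm²; R_n = min(0.6F_uA_nv, 0.6F_yA_gv) + U_bs·F_u·A_nt = 714.1 kN → 357 kN.
Block shear governs: 357 kN.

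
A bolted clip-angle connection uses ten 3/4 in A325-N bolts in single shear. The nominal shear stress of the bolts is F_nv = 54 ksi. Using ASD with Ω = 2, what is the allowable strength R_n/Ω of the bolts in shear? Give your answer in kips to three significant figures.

119 kips

A_b = π × 0.75² / 4 = 0.4418 in².
R_n = F_nv · A_b · n · n_s = 54 × 0.4418 × 10 × 1 = 238.6 kips.
Allowable strength R_n/Ω = 238.6 / 2 = 119 kips.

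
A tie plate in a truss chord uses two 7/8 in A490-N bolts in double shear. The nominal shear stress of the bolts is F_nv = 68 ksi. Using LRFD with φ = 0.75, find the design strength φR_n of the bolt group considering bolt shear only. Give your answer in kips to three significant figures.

123 kips

A_b = π × 0.875² / 4 = 0.6013 in².
R_n = F_nv · A_b · n · n_s = 68 × 0.6013 × 2 × 2 = 163.6 kips.
Design strength φR_n = 0.75 × 163.6 = 123 kips.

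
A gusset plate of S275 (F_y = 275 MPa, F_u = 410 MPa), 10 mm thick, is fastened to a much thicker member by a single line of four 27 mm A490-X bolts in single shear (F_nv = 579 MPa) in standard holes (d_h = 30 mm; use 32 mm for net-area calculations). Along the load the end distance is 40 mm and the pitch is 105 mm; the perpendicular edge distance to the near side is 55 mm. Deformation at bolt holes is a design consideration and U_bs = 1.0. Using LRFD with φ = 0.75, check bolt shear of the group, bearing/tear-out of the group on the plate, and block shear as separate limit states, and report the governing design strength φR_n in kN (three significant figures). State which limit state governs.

559 kN (block shear governs)

Bolt shear: A_b = π·27²/4 = 572.6 mm²; R_n = 579 × 572.6 × 4 × 1 / 1000 = 1326 kN → 0.75 × 1326 = 995 kN.
Bearing: edge l_c = 25, r_n = 123 kN; interior l_c = 75, r_n = 265.7 kN; R_n = 123 + 3·265.7 = 920 kN → 690 kN.
Block shear: A_gv = 3550, A_nv = 2430, A_nt = 390 mm²; R_n = min(0.6F_uA_nv, 0.6F_yA_gv) + U_bs·F_u·A_nt = 745.6 kN → 559 kN.
Block shear governs: 559 kN.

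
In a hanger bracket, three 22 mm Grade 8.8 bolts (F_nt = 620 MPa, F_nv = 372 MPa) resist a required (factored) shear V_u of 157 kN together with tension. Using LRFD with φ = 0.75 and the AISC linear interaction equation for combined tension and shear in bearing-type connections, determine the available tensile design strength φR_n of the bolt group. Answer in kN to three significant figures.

A_b = π·22²/4 = 380.1 mm²; f_rv = 157 × 1000 / (3 × 380.1) = 137.7 MPa.
F'_nt = 1.3 F_nt − (F_nt / φF_nv) f_rv = 1.3·620 − (620/(0.75·372))·137.7 = 500.1 MPa, capped at F_nt → F'_nt = 500.1 MPa.
R_n = F'_nt · A_b · n = 500.1 × 380.1 × 3 / 1000 = 570.3 kN.
Design strength φR_n = 0.75 × 570.3 = 428 kN.

428 kN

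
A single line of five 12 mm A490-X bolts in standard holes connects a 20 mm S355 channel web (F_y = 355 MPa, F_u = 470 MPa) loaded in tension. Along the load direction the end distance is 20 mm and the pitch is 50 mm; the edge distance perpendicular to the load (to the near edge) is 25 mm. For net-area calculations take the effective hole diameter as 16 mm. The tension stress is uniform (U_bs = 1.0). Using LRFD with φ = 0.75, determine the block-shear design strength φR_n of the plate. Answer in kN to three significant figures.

Shear plane L_v = 20 + 4·50 = 220 mm; A_gv = 220 × 20 = 4400 mm².
A_nv = (220 − 4.5·16) × 20 = 2960 mm².
A_nt = (25 − 0.5·16) × 20 = 340 mm².
0.6 F_u A_nv = 834.7 kN; 0.6 F_y A_gv = 937.2 kN → shear rupture governs the shear term.
R_n = 834.7 + 1.0 × 470 × 340 / 1000 = 994.5 kN.
Design strength φR_n = 0.75 × 994.5 = 746 kN.

746 kN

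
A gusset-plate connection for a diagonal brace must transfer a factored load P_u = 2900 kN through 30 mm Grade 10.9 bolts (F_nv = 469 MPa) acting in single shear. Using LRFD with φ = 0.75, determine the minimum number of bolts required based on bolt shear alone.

12 bolts

A_b = π·30²/4 = 706.9 mm².
Per-bolt design strength φR_n = 0.75 × 469 × 706.9 × 1 / 1000 = 248.6 kN.
n ≥ 2900 / 248.6 = 11.66 → use 12 bolts.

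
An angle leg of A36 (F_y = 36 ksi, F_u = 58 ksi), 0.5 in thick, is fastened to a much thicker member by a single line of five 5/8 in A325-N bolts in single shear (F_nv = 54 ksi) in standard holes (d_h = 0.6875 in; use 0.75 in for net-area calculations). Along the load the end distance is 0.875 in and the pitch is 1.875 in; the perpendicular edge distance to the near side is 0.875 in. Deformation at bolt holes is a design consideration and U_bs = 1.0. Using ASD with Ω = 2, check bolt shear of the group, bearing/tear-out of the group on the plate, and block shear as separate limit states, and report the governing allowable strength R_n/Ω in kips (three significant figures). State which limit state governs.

Bolt shear: A_b = π·0.625²/4 = 0.3068 in²; R_n = 54 × 0.3068 × 5 × 1 = 82.83 kips → 82.83 / 2 = 41.4 kips.
Bearing: edge l_c = 0.5312, r_n = 18.49 kips; interior l_c = 1.188, r_n = 41.33 kips; R_n = 18.49 + 4·41.33 = 183.8 kips → 91.9 kips.
Block shear: A_gv = 4.188, A_nv = 2.5, A_nt = 0.25 in²; R_n = min(0.6F_uA_nv, 0.6F_yA_gv) + U_bs·F_u·A_nt = 101.5 kips → 50.8 kips.
Bolt shear governs: 41.4 kips.

41.4 kips (bolt shear governs)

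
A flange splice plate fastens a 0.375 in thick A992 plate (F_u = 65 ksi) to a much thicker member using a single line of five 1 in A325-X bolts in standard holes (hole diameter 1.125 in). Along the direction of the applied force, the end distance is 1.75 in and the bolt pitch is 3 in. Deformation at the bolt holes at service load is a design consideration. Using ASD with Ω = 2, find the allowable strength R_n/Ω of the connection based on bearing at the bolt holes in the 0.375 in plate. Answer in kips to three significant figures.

127 kips

Per bolt r_n = 1.2 l_c t F_u ≤ 2.4 d t F_u; upper limit = 2.4 × 1 × 0.375 × 65 = 58.5 kips.
Edge bolt: l_c = 1.75 − 1.125/2 = 1.188 in → 1.2 × 1.188 × 0.375 × 65 = 34.73 → r_n = 34.73 kips.
Interior bolts: l_c = 3 − 1.125 = 1.875 in → 1.2 × 1.875 × 0.375 × 65 = 54.84 → r_n = 54.84 kips.
R_n = 1 × 34.73 + 4 × 54.84 = 254.1 kips.
Allowable strength R_n/Ω = 254.1 / 2 = 127 kips.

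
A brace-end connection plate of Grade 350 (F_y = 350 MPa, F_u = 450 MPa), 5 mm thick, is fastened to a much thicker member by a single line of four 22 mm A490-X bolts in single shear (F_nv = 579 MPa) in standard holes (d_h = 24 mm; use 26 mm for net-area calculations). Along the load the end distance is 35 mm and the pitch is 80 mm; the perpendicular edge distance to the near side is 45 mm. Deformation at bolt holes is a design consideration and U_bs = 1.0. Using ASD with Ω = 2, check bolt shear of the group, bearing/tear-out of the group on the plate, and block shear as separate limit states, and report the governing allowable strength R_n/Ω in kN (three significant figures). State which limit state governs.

160 kN (block shear governs)

Bolt shear: A_b = π·22²/4 = 380.1 mm²; R_n = 579 × 380.1 × 4 × 1 / 1000 = 880.4 kN → 880.4 / 2 = 440 kN.
Bearing: edge l_c = 23, r_n = 62.1 kN; interior l_c = 56, r_n = 118.8 kN; R_n = 62.1 + 3·118.8 = 418.5 kN → 209 kN.
Block shear: A_gv = 1375, A_nv = 920, A_nt = 160 mm²; R_n = min(0.6F_uA_nv, 0.6F_yA_gv) + U_bs·F_u·A_nt = 320.4 kN → 160 kN.
Block shear governs: 160 kN.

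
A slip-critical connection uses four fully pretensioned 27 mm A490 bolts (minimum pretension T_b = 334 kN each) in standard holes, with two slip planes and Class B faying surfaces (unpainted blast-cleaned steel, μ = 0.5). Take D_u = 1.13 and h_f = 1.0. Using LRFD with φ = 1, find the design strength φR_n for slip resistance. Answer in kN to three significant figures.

1510 kN

R_n = μ · D_u · h_f · T_b · n_s · n_b = 0.5 × 1.13 × 1.0 × 334 × 2 × 4 = 1510 kN.
Design strength φR_n = 1 × 1510 = 1510 kN.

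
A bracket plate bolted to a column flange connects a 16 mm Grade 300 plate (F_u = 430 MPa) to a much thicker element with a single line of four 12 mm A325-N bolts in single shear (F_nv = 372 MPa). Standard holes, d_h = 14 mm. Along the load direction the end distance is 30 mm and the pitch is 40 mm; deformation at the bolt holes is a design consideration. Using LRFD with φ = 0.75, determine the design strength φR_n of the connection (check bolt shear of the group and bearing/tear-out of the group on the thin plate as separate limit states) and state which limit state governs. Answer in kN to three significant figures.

126 kN (bolt shear governs)

Bolt shear: A_b = π·12²/4 = 113.1 mm²; R_n = 372 × 113.1 × 4 × 1 / 1000 = 168.3 kN → 0.75 × 168.3 = 126 kN.
Bearing (1.2 l_c t F_u ≤ 2.4 d t F_u): upper limit = 2.4·12·16·430 / 1000 = 198.1 kN.
  Edge l_c = 30 − 14/2 = 23 → r_n = 189.9 kN; interior l_c = 40 − 14 = 26 → r_n = 198.1 kN.
  R_n,bearing = 1·189.9 + 3·198.1 = 784.3 kN → 0.75 × 784.3 = 588 kN.
Bolt shear governs: 126 kN.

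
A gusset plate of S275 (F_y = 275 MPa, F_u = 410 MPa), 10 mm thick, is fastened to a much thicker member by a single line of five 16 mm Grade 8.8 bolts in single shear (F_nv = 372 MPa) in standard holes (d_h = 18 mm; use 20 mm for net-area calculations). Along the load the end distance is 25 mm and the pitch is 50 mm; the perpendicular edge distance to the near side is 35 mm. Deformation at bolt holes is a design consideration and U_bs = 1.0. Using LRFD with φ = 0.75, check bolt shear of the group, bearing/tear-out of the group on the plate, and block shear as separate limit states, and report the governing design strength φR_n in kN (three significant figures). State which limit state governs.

280 kN (bolt shear governs)

Bolt shear: A_b = π·16²/4 = 201.1 mm²; R_n = 372 × 201.1 × 5 × 1 / 1000 = 374 kN → 0.75 × 374 = 280 kN.
Bearing: edge l_c = 16, r_n = 78.72 kN; interior l_c = 32, r_n = 157.4 kN; R_n = 78.72 + 4·157.4 = 708.5 kN → 531 kN.
Block shear: A_gv = 2250, A_nv = 1350, A_nt = 250 mm²; R_n = min(0.6F_uA_nv, 0.6F_yA_gv) + U_bs·F_u·A_nt = 434.6 kN → 326 kN.
Bolt shear governs: 280 kN.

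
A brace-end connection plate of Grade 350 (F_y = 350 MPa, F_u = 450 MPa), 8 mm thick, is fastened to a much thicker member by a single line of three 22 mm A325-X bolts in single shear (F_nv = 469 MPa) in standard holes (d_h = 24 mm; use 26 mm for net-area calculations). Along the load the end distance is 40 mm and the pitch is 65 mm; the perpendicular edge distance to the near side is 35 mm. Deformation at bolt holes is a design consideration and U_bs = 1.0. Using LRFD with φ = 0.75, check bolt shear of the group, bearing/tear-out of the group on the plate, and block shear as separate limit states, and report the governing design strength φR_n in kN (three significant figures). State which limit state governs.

230 kN (block shear governs)

Bolt shear: A_b = π·22²/4 = 380.1 mm²; R_n = 469 × 380.1 × 3 × 1 / 1000 = 534.8 kN → 0.75 × 534.8 = 401 kN.
Bearing: edge l_c = 28, r_n = 121 kN; interior l_c = 41, r_n = 177.1 kN; R_n = 121 + 2·177.1 = 475.2 kN → 356 kN.
Block shear: A_gv = 1360, A_nv = 840, A_nt = 176 mm²; R_n = min(0.6F_uA_nv, 0.6F_yA_gv) + U_bs·F_u·A_nt = 306 kN → 230 kN.
Block shear governs: 230 kN.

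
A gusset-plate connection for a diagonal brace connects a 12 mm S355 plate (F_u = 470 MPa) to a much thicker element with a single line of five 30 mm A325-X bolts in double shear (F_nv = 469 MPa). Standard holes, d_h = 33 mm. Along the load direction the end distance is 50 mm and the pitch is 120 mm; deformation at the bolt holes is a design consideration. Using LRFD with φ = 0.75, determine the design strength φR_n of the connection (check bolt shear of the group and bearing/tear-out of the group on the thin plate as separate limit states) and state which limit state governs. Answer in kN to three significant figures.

Bolt shear: A_b = π·30²/4 = 706.9 mm²; R_n = 469 × 706.9 × 5 × 2 / 1000 = 3315 kN → 0.75 × 3315 = 2490 kN.
Bearing (1.2 l_c t F_u ≤ 2.4 d t F_u): upper limit = 2.4·30·12·470 / 1000 = 406.1 kN.
  Edge l_c = 50 − 33/2 = 33.5 → r_n = 226.7 kN; interior l_c = 120 − 33 = 87 → r_n = 406.1 kN.
  R_n,bearing = 1·226.7 + 4·406.1 = 1851 kN → 0.75 × 1851 = 1390 kN.
Bearing governs: 1390 kN.

1390 kN (bearing governs)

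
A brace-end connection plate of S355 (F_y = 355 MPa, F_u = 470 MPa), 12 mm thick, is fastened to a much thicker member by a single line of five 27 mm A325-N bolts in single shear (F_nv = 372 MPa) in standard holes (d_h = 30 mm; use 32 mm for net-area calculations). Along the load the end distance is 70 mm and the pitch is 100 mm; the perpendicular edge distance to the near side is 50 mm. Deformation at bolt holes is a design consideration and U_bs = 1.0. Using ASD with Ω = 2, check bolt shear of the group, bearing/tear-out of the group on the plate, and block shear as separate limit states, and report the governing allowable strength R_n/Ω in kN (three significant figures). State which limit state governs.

532 kN (bolt shear governs)

Bolt shear: A_b = π·27²/4 = 572.6 mm²; R_n = 372 × 572.6 × 5 × 1 / 1000 = 1065 kN → 1065 / 2 = 532 kN.
Bearing: edge l_c = 55, r_n = 365.5 kN; interior l_c = 70, r_n = 365.5 kN; R_n = 365.5 + 4·365.5 = 1827 kN → 914 kN.
Block shear: A_gv = 5640, A_nv = 3912, A_nt = 408 mm²; R_n = min(0.6F_uA_nv, 0.6F_yA_gv) + U_bs·F_u·A_nt = 1295 kN → 647 kN.
Bolt shear governs: 532 kN.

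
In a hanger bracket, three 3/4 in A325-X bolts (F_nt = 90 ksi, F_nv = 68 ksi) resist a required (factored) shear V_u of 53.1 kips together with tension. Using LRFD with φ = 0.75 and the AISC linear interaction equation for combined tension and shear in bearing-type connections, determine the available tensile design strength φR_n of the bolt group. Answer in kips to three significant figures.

A_b = π·0.75²/4 = 0.4418 in²; f_rv = 53.1 / (3 × 0.4418) = 40.06 ksi.
F'_nt = 1.3 F_nt − (F_nt / φF_nv) f_rv = 1.3·90 − (90/(0.75·68))·40.06 = 46.3 ksi, capped at F_nt → F'_nt = 46.3 ksi.
R_n = F'_nt · A_b · n = 46.3 × 0.4418 × 3 = 61.36 kips.
Design strength φR_n = 0.75 × 61.36 = 46 kips.

46 kips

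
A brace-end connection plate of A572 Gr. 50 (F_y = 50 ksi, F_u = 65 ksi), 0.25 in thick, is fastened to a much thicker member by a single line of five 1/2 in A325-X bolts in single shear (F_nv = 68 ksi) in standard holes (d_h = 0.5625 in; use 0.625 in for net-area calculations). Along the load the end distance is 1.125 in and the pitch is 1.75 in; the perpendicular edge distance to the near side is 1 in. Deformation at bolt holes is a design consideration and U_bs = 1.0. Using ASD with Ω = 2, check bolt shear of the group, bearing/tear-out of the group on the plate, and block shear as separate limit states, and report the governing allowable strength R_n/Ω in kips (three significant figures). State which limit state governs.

31.5 kips (block shear governs)

Bolt shear: A_b = π·0.5²/4 = 0.1963 in²; R_n = 68 × 0.1963 × 5 × 1 = 66.76 kips → 66.76 / 2 = 33.4 kips.
Bearing: edge l_c = 0.8438, r_n = 16.45 kips; interior l_c = 1.188, r_n = 19.5 kips; R_n = 16.45 + 4·19.5 = 94.45 kips → 47.2 kips.
Block shear: A_gv = 2.031, A_nv = 1.328, A_nt = 0.1719 in²; R_n = min(0.6F_uA_nv, 0.6F_yA_gv) + U_bs·F_u·A_nt = 62.97 kips → 31.5 kips.
Block shear governs: 31.5 kips.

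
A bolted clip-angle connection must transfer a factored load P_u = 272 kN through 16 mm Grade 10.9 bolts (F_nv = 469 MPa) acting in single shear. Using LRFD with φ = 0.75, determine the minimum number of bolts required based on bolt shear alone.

4 bolts

A_b = π·16²/4 = 201.1 mm².
Per-bolt design strength φR_n = 0.75 × 469 × 201.1 × 1 / 1000 = 70.72 kN.
n ≥ 272 / 70.72 = 3.846 → use 4 bolts.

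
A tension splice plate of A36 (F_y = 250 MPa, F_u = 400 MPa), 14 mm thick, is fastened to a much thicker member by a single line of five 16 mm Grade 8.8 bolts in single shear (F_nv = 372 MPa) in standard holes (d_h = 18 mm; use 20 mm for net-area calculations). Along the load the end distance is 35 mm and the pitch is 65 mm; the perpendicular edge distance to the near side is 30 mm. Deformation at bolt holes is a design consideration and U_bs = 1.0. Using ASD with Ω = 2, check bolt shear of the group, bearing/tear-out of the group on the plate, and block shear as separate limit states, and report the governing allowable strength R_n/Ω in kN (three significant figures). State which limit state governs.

Bolt shear: A_b = π·16²/4 = 201.1 mm²; R_n = 372 × 201.1 × 5 × 1 / 1000 = 374 kN → 374 / 2 = 187 kN.
Bearing: edge l_c = 26, r_n = 174.7 kN; interior l_c = 47, r_n = 215 kN; R_n = 174.7 + 4·215 = 1035 kN → 517 kN.
Block shear: A_gv = 4130, A_nv = 2870, A_nt = 280 mm²; R_n = min(0.6F_uA_nv, 0.6F_yA_gv) + U_bs·F_u·A_nt = 731.5 kN → 366 kN.
Bolt shear governs: 187 kN.

187 kN (bolt shear governs)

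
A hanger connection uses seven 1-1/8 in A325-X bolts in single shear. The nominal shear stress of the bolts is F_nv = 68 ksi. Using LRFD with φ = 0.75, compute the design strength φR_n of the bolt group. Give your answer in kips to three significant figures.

355 kips

A_b = π × 1.125² / 4 = 0.994 in².
R_n = F_nv · A_b · n · n_s = 68 × 0.994 × 7 × 1 = 473.2 kips.
Design strength φR_n = 0.75 × 473.2 = 355 kips.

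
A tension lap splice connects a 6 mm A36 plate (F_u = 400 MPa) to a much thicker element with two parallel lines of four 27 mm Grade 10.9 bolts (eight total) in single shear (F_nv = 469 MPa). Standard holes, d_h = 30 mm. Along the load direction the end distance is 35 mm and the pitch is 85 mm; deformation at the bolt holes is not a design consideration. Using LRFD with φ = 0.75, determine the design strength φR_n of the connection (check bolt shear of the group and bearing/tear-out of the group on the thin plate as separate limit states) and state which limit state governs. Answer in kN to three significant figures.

983 kN (bearing governs)

Bolt shear: A_b = π·27²/4 = 572.6 mm²; R_n = 469 × 572.6 × 8 × 1 / 1000 = 2148 kN → 0.75 × 2148 = 1610 kN.
Bearing (1.5 l_c t F_u ≤ 3.0 d t F_u): upper limit = 3.0·27·6·400 / 1000 = 194.4 kN.
  Edge l_c = 35 − 30/2 = 20 → r_n = 72 kN; interior l_c = 85 − 30 = 55 → r_n = 194.4 kN.
  R_n,bearing = 2·72 + 6·194.4 = 1310 kN → 0.75 × 1310 = 983 kN.
Bearing governs: 983 kN.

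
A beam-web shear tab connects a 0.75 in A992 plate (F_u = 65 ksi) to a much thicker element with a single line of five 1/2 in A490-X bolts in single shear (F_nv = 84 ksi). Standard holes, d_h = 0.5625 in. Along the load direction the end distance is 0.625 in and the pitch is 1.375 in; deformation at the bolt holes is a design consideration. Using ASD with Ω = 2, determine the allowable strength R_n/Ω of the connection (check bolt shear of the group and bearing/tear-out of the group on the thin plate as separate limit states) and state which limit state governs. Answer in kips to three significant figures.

41.2 kips (bolt shear governs)

Bolt shear: A_b = π·0.5²/4 = 0.1963 in²; R_n = 84 × 0.1963 × 5 × 1 = 82.47 kips → 82.47 / 2 = 41.2 kips.
Bearing (1.2 l_c t F_u ≤ 2.4 d t F_u): upper limit = 2.4·0.5·0.75·65 = 58.5 kips.
  Edge l_c = 0.625 − 0.5625/2 = 0.3438 → r_n = 20.11 kips; interior l_c = 1.375 − 0.5625 = 0.8125 → r_n = 47.53 kips.
  R_n,bearing = 1·20.11 + 4·47.53 = 210.2 kips → 210.2 / 2 = 105 kips.
Bolt shear governs: 41.2 kips.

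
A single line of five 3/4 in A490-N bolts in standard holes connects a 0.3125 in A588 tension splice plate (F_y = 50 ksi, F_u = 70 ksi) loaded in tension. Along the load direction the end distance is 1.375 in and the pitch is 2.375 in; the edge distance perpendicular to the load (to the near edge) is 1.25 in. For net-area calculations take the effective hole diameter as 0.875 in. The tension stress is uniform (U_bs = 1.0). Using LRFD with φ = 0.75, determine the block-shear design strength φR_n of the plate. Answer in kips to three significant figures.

81.6 kips

Shear plane L_v = 1.375 + 4·2.375 = 10.88 in; A_gv = 10.88 × 0.3125 = 3.398 in².
A_nv = (10.88 − 4.5·0.875) × 0.3125 = 2.168 in².
A_nt = (1.25 − 0.5·0.875) × 0.3125 = 0.2539 in².
0.6 F_u A_nv = 91.05 kips; 0.6 F_y A_gv = 102 kips → shear rupture governs the shear term.
R_n = 91.05 + 1.0 × 70 × 0.2539 = 108.8 kips.
Design strength φR_n = 0.75 × 108.8 = 81.6 kips.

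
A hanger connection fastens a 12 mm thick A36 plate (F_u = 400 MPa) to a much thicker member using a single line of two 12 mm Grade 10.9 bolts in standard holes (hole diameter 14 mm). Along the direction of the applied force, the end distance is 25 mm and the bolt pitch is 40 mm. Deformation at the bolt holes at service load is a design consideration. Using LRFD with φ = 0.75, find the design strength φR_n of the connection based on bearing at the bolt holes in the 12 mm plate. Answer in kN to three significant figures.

Per bolt r_n = 1.2 l_c t F_u ≤ 2.4 d t F_u; upper limit = 2.4 × 12 × 12 × 400 / 1000 = 138.2 kN.
Edge bolt: l_c = 25 − 14/2 = 18 mm → 1.2 × 18 × 12 × 400 / 1000 = 103.7 → r_n = 103.7 kN.
Interior bolts: l_c = 40 − 14 = 26 mm → 1.2 × 26 × 12 × 400 / 1000 = 149.8 → r_n = 138.2 kN.
R_n = 1 × 103.7 + 1 × 138.2 = 241.9 kN.
Design strength φR_n = 0.75 × 241.9 = 181 kN.

181 kN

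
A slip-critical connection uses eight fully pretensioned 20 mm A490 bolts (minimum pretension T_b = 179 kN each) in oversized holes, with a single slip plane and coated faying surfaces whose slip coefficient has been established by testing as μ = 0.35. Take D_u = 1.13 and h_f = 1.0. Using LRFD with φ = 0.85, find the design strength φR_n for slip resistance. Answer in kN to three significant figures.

481 kN

R_n = μ · D_u · h_f · T_b · n_s · n_b = 0.35 × 1.13 × 1.0 × 179 × 1 × 8 = 566.4 kN.
Design strength φR_n = 0.85 × 566.4 = 481 kN.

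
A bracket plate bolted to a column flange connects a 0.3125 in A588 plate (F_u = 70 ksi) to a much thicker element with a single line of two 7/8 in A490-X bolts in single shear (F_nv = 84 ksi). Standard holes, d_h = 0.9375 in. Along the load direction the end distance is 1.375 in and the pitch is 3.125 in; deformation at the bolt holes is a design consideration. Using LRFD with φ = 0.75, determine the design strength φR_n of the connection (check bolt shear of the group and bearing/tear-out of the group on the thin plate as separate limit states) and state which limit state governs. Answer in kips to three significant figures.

Bolt shear: A_b = π·0.875²/4 = 0.6013 in²; R_n = 84 × 0.6013 × 2 × 1 = 101 kips → 0.75 × 101 = 75.8 kips.
Bearing (1.2 l_c t F_u ≤ 2.4 d t F_u): upper limit = 2.4·0.875·0.3125·70 = 45.94 kips.
  Edge l_c = 1.375 − 0.9375/2 = 0.9062 → r_n = 23.79 kips; interior l_c = 3.125 − 0.9375 = 2.188 → r_n = 45.94 kips.
  R_n,bearing = 1·23.79 + 1·45.94 = 69.73 kips → 0.75 × 69.73 = 52.3 kips.
Bearing governs: 52.3 kips.

52.3 kips (bearing governs)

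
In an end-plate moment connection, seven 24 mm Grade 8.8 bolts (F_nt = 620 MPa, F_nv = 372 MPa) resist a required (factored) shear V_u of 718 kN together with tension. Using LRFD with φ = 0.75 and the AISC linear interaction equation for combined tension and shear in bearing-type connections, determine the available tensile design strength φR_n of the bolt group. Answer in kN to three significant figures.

718 kN

A_b = π·24²/4 = 452.4 mm²; f_rv = 718 × 1000 / (7 × 452.4) = 226.7 MPa.
F'_nt = 1.3 F_nt − (F_nt / φF_nv) f_rv = 1.3·620 − (620/(0.75·372))·226.7 = 302.1 MPa, capped at F_nt → F'_nt = 302.1 MPa.
R_n = F'_nt · A_b · n = 302.1 × 452.4 × 7 / 1000 = 956.8 kN.
Design strength φR_n = 0.75 × 956.8 = 718 kN.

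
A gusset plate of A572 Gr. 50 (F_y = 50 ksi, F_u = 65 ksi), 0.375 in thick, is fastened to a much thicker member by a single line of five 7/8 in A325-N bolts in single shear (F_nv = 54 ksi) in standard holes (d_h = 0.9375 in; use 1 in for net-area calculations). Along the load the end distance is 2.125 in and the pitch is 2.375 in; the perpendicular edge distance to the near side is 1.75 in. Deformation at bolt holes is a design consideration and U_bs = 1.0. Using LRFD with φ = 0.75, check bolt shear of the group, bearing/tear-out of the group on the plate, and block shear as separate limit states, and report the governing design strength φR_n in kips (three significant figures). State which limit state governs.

Bolt shear: A_b = π·0.875²/4 = 0.6013 in²; R_n = 54 × 0.6013 × 5 × 1 = 162.4 kips → 0.75 × 162.4 = 122 kips.
Bearing: edge l_c = 1.656, r_n = 48.45 kips; interior l_c = 1.438, r_n = 42.05 kips; R_n = 48.45 + 4·42.05 = 216.6 kips → 162 kips.
Block shear: A_gv = 4.359, A_nv = 2.672, A_nt = 0.4688 in²; R_n = min(0.6F_uA_nv, 0.6F_yA_gv) + U_bs·F_u·A_nt = 134.7 kips → 101 kips.
Block shear governs: 101 kips.

101 kips (block shear governs)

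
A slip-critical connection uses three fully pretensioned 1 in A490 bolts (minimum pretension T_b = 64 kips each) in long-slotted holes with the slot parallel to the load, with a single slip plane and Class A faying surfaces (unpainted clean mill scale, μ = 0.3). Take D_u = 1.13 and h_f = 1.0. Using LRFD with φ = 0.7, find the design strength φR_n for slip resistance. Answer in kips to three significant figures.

45.6 kips

R_n = μ · D_u · h_f · T_b · n_s · n_b = 0.3 × 1.13 × 1.0 × 64 × 1 × 3 = 65.09 kips.
Design strength φR_n = 0.7 × 65.09 = 45.6 kips.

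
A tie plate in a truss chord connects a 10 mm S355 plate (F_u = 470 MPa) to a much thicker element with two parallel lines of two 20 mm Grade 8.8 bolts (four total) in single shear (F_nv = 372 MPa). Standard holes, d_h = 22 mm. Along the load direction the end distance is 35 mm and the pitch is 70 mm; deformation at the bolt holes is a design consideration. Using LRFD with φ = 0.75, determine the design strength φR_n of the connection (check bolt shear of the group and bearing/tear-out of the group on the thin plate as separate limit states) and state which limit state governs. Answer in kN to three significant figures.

Bolt shear: A_b = π·20²/4 = 314.2 mm²; R_n = 372 × 314.2 × 4 × 1 / 1000 = 467.5 kN → 0.75 × 467.5 = 351 kN.
Bearing (1.2 l_c t F_u ≤ 2.4 d t F_u): upper limit = 2.4·20·10·470 / 1000 = 225.6 kN.
  Edge l_c = 35 − 22/2 = 24 → r_n = 135.4 kN; interior l_c = 70 − 22 = 48 → r_n = 225.6 kN.
  R_n,bearing = 2·135.4 + 2·225.6 = 721.9 kN → 0.75 × 721.9 = 541 kN.
Bolt shear governs: 351 kN.

351 kN (bolt shear governs)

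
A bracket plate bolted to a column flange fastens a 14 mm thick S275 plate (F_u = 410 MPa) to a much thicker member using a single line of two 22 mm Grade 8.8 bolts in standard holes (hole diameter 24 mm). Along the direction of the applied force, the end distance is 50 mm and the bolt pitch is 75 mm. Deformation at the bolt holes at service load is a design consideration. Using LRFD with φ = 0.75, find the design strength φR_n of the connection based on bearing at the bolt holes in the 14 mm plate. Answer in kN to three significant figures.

424 kN

Per bolt r_n = 1.2 l_c t F_u ≤ 2.4 d t F_u; upper limit = 2.4 × 22 × 14 × 410 / 1000 = 303.1 kN.
Edge bolt: l_c = 50 − 24/2 = 38 mm → 1.2 × 38 × 14 × 410 / 1000 = 261.7 → r_n = 261.7 kN.
Interior bolts: l_c = 75 − 24 = 51 mm → 1.2 × 51 × 14 × 410 / 1000 = 351.3 → r_n = 303.1 kN.
R_n = 1 × 261.7 + 1 × 303.1 = 564.8 kN.
Design strength φR_n = 0.75 × 564.8 = 424 kN.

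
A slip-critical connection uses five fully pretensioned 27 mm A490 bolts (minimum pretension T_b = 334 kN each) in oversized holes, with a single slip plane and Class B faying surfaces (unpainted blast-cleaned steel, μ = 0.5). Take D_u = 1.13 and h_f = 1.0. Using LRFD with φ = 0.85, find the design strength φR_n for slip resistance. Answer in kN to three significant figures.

802 kN

R_n = μ · D_u · h_f · T_b · n_s · n_b = 0.5 × 1.13 × 1.0 × 334 × 1 × 5 = 943.5 kN.
Design strength φR_n = 0.85 × 943.5 = 802 kN.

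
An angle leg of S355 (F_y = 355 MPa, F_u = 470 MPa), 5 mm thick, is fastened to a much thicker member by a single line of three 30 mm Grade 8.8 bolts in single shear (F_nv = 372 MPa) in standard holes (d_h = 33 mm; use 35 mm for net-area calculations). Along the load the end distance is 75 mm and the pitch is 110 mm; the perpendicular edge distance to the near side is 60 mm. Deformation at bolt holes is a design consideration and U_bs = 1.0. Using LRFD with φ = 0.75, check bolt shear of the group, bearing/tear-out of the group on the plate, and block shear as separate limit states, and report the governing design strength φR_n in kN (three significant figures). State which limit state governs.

294 kN (block shear governs)

Bolt shear: A_b = π·30²/4 = 706.9 mm²; R_n = 372 × 706.9 × 3 × 1 / 1000 = 788.9 kN → 0.75 × 788.9 = 592 kN.
Bearing: edge l_c = 58.5, r_n = 165 kN; interior l_c = 77, r_n = 169.2 kN; R_n = 165 + 2·169.2 = 503.4 kN → 378 kN.
Block shear: A_gv = 1475, A_nv = 1038, A_nt = 212.5 mm²; R_n = min(0.6F_uA_nv, 0.6F_yA_gv) + U_bs·F_u·A_nt = 392.4 kN → 294 kN.
Block shear governs: 294 kN.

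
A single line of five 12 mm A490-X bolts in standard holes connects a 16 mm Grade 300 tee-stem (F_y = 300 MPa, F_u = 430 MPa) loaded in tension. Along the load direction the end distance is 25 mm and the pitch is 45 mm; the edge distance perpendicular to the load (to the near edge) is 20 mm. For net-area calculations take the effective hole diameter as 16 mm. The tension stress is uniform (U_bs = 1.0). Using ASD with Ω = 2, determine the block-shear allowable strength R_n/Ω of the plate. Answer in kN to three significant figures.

Shear plane L_v = 25 + 4·45 = 205 mm; A_gv = 205 × 16 = 3280 mm².
A_nv = (205 − 4.5·16) × 16 = 2128 mm².
A_nt = (20 − 0.5·16) × 16 = 192 mm².
0.6 F_u A_nv = 549 kN; 0.6 F_y A_gv = 590.4 kN → shear rupture governs the shear term.
R_n = 549 + 1.0 × 430 × 192 / 1000 = 631.6 kN.
Allowable strength R_n/Ω = 631.6 / 2 = 316 kN.

316 kN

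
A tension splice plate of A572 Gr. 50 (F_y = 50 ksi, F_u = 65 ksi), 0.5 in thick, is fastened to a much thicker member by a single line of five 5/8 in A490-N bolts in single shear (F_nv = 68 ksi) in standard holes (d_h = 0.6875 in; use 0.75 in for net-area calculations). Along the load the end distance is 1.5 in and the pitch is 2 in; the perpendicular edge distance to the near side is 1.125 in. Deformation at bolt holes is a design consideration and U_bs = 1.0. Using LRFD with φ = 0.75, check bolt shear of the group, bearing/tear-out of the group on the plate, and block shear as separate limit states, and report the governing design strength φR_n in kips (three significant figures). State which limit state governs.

Bolt shear: A_b = π·0.625²/4 = 0.3068 in²; R_n = 68 × 0.3068 × 5 × 1 = 104.3 kips → 0.75 × 104.3 = 78.2 kips.
Bearing: edge l_c = 1.156, r_n = 45.09 kips; interior l_c = 1.312, r_n = 48.75 kips; R_n = 45.09 + 4·48.75 = 240.1 kips → 180 kips.
Block shear: A_gv = 4.75, A_nv = 3.062, A_nt = 0.375 in²; R_n = min(0.6F_uA_nv, 0.6F_yA_gv) + U_bs·F_u·A_nt = 143.8 kips → 108 kips.
Bolt shear governs: 78.2 kips.

78.2 kips (bolt shear governs)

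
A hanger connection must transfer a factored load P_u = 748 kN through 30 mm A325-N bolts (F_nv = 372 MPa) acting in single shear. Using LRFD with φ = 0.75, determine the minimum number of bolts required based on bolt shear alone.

A_b = π·30²/4 = 706.9 mm².
Per-bolt design strength φR_n = 0.75 × 372 × 706.9 × 1 / 1000 = 197.2 kN.
n ≥ 748 / 197.2 = 3.793 → use 4 bolts.

4 bolts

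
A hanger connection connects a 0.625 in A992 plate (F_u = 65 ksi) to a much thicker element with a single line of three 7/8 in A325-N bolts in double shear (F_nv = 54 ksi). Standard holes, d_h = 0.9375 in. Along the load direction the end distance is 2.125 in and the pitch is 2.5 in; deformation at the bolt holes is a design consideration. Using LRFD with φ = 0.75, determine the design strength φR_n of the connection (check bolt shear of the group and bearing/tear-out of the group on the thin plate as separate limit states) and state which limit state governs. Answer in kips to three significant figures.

Bolt shear: A_b = π·0.875²/4 = 0.6013 in²; R_n = 54 × 0.6013 × 3 × 2 = 194.8 kips → 0.75 × 194.8 = 146 kips.
Bearing (1.2 l_c t F_u ≤ 2.4 d t F_u): upper limit = 2.4·0.875·0.625·65 = 85.31 kips.
  Edge l_c = 2.125 − 0.9375/2 = 1.656 → r_n = 80.74 kips; interior l_c = 2.5 − 0.9375 = 1.562 → r_n = 76.17 kips.
  R_n,bearing = 1·80.74 + 2·76.17 = 233.1 kips → 0.75 × 233.1 = 175 kips.
Bolt shear governs: 146 kips.

146 kips (bolt shear governs)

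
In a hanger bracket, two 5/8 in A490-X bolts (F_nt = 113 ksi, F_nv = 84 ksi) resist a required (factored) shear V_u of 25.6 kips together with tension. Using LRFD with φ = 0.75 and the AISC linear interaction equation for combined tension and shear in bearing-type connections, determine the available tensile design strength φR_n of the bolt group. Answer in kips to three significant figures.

A_b = π·0.625²/4 = 0.3068 in²; f_rv = 25.6 / (2 × 0.3068) = 41.72 ksi.
F'_nt = 1.3 F_nt − (F_nt / φF_nv) f_rv = 1.3·113 − (113/(0.75·84))·41.72 = 72.07 ksi, capped at F_nt → F'_nt = 72.07 ksi.
R_n = F'_nt · A_b · n = 72.07 × 0.3068 × 2 = 44.22 kips.
Design strength φR_n = 0.75 × 44.22 = 33.2 kips.

33.2 kips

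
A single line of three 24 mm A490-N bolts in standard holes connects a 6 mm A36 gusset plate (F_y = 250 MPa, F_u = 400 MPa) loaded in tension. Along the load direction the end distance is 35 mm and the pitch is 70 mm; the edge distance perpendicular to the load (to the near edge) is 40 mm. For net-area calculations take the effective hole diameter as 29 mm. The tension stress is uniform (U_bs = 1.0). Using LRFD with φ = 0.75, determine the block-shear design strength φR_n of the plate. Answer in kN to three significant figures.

157 kN

Shear plane L_v = 35 + 2·70 = 175 mm; A_gv = 175 × 6 = 1050 mm².
A_nv = (175 − 2.5·29) × 6 = 615 mm².
A_nt = (40 − 0.5·29) × 6 = 153 mm².
0.6 F_u A_nv = 147.6 kN; 0.6 F_y A_gv = 157.5 kN → shear rupture governs the shear term.
R_n = 147.6 + 1.0 × 400 × 153 / 1000 = 208.8 kN.
Design strength φR_n = 0.75 × 208.8 = 157 kN.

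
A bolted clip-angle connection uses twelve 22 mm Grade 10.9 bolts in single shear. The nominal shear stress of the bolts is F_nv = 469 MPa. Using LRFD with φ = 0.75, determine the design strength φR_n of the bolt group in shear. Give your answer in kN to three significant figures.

A_b = π × 22² / 4 = 380.1 mm².
R_n = F_nv · A_b · n · n_s = 469 × 380.1 × 12 × 1 / 1000 = 2139 kN.
Design strength φR_n = 0.75 × 2139 = 1600 kN.

1600 kN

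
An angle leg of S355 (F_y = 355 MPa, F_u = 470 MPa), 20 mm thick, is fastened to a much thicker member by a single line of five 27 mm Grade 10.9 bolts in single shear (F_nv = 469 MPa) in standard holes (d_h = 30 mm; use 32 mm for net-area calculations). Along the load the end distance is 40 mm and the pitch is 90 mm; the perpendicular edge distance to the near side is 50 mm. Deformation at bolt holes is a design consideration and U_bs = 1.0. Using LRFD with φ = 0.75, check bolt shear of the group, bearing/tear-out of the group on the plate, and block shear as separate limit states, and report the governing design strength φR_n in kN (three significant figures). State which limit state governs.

1010 kN (bolt shear governs)

Bolt shear: A_b = π·27²/4 = 572.6 mm²; R_n = 469 × 572.6 × 5 × 1 / 1000 = 1343 kN → 0.75 × 1343 = 1010 kN.
Bearing: edge l_c = 25, r_n = 282 kN; interior l_c = 60, r_n = 609.1 kN; R_n = 282 + 4·609.1 = 2718 kN → 2040 kN.
Block shear: A_gv = 8000, A_nv = 5120, A_nt = 680 mm²; R_n = min(0.6F_uA_nv, 0.6F_yA_gv) + U_bs·F_u·A_nt = 1763 kN → 1320 kN.
Bolt shear governs: 1010 kN.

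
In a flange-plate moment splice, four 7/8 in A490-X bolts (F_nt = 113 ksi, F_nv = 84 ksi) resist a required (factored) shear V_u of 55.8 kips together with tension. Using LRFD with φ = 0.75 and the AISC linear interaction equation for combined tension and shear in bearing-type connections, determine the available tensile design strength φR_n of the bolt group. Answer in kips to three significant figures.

A_b = π·0.875²/4 = 0.6013 in²; f_rv = 55.8 / (4 × 0.6013) = 23.2 ksi.
F'_nt = 1.3 F_nt − (F_nt / φF_nv) f_rv = 1.3·113 − (113/(0.75·84))·23.2 = 105.3 ksi, capped at F_nt → F'_nt = 105.3 ksi.
R_n = F'_nt · A_b · n = 105.3 × 0.6013 × 4 = 253.3 kips.
Design strength φR_n = 0.75 × 253.3 = 190 kips.

190 kips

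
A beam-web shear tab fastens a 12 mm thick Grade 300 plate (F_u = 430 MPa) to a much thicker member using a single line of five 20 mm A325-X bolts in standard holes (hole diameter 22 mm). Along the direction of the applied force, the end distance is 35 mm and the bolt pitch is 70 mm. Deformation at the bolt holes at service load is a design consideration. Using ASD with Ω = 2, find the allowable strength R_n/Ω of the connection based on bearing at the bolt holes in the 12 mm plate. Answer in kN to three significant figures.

Per bolt r_n = 1.2 l_c t F_u ≤ 2.4 d t F_u; upper limit = 2.4 × 20 × 12 × 430 / 1000 = 247.7 kN.
Edge bolt: l_c = 35 − 22/2 = 24 mm → 1.2 × 24 × 12 × 430 / 1000 = 148.6 → r_n = 148.6 kN.
Interior bolts: l_c = 70 − 22 = 48 mm → 1.2 × 48 × 12 × 430 / 1000 = 297.2 → r_n = 247.7 kN.
R_n = 1 × 148.6 + 4 × 247.7 = 1139 kN.
Allowable strength R_n/Ω = 1139 / 2 = 570 kN.

570 kN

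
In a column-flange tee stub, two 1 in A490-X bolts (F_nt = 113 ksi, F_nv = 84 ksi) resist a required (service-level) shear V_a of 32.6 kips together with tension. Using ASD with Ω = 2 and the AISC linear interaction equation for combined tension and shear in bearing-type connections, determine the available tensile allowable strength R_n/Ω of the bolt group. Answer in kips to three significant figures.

71.5 kips

A_b = π·1²/4 = 0.7854 in²; f_rv = 32.6 / (2 × 0.7854) = 20.75 ksi.
F'_nt = 1.3 F_nt − (Ω F_nt / F_nv) f_rv = 1.3·113 − (2·113/84)·20.75 = 91.06 ksi, capped at F_nt → F'_nt = 91.06 ksi.
R_n = F'_nt · A_b · n = 91.06 × 0.7854 × 2 = 143 kips.
Allowable strength R_n/Ω = 143 / 2 = 71.5 kips.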